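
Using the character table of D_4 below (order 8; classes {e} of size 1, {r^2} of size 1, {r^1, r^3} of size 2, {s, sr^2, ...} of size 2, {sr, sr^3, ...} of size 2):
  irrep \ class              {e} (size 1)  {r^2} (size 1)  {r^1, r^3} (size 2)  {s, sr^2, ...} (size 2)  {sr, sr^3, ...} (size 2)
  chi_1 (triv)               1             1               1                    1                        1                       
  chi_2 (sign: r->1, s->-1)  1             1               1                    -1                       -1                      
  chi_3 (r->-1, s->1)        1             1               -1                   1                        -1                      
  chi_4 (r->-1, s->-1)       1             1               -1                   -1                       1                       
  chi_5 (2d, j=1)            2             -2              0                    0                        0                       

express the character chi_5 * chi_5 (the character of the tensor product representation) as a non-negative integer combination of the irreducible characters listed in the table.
chi_5 tensor chi_5 = chi_1 + chi_2 + chi_3 + chi_4 (all other irreducibles have multiplicity 0).

Solution. The character of a tensor product is the pointwise product (chi_5 * chi_5)(C) = chi_5(C) * chi_5(C):
  {e}: (2)*(2), {r^2}: (-2)*(-2), {r^1, r^3}: (0)*(0), {s, sr^2, ...}: (0)*(0), {sr, sr^3, ...}: (0)*(0)
so (chi_5 * chi_5) takes values
  {e} -> 4, {r^2} -> 4, {r^1, r^3} -> 0, {s, sr^2, ...} -> 0, {sr, sr^3, ...} -> 0.
Now take the inner product of this character with each irreducible chi from the table, <chi_5*chi_5, chi> = (1/8) sum_C |C| (chi_5*chi_5)(C) conj(chi(C)):
  <chi_5*chi_5, chi_1> = (1/8)[1*(4)*conj(1) + 1*(4)*conj(1) + 2*(0)*conj(1) + 2*(0)*conj(1) + 2*(0)*conj(1)]
      = (1/8)[(4) + (4) + (0) + (0) + (0)] = 8/8 = 1
  <chi_5*chi_5, chi_2> = (1/8)[1*(4)*conj(1) + 1*(4)*conj(1) + 2*(0)*conj(1) + 2*(0)*conj(-1) + 2*(0)*conj(-1)]
      = (1/8)[(4) + (4) + (0) + (0) + (0)] = 8/8 = 1
  <chi_5*chi_5, chi_3> = (1/8)[1*(4)*conj(1) + 1*(4)*conj(1) + 2*(0)*conj(-1) + 2*(0)*conj(1) + 2*(0)*conj(-1)]
      = (1/8)[(4) + (4) + (0) + (0) + (0)] = 8/8 = 1
  <chi_5*chi_5, chi_4> = (1/8)[1*(4)*conj(1) + 1*(4)*conj(1) + 2*(0)*conj(-1) + 2*(0)*conj(-1) + 2*(0)*conj(1)]
      = (1/8)[(4) + (4) + (0) + (0) + (0)] = 8/8 = 1
  <chi_5*chi_5, chi_5> = (1/8)[1*(4)*conj(2) + 1*(4)*conj(-2) + 2*(0)*conj(0) + 2*(0)*conj(0) + 2*(0)*conj(0)]
      = (1/8)[(8) + (-8) + (0) + (0) + (0)] = 0/8 = 0
Hence the multiplicities are chi_1: 1, chi_2: 1, chi_3: 1, chi_4: 1. Dimension check: dim(chi_5)*dim(chi_5) = 2*2 = 4 and sum (mult * dim) = 1*1 + 1*1 + 1*1 + 1*1 = 4.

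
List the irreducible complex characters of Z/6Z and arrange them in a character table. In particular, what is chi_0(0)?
Character table of Z/6Z (irreps indexed chi_0,...,chi_5 with chi_k(m) = zeta_6^(k*m), zeta_6 = exp(2*pi*i/6)):
  irrep \ class  {0} (size 1)  {1} (size 1)    {2} (size 1)    {3} (size 1)  {4} (size 1)    {5} (size 1)  
  chi_0          1             1               1               1             1               1             
  chi_1          1             exp(I*pi/3)     exp(2*I*pi/3)   -1            exp(-2*I*pi/3)  exp(-I*pi/3)  
  chi_2          1             exp(2*I*pi/3)   exp(-2*I*pi/3)  1             exp(2*I*pi/3)   exp(-2*I*pi/3)
  chi_3          1             -1              1               -1            1               -1            
  chi_4          1             exp(-2*I*pi/3)  exp(2*I*pi/3)   1             exp(-2*I*pi/3)  exp(2*I*pi/3) 
  chi_5          1             exp(-I*pi/3)    exp(-2*I*pi/3)  -1            exp(2*I*pi/3)   exp(I*pi/3)   

Spot check: chi_0(0) = zeta_6^(0*0) = zeta_6^0 = 1.

Proof sketch: Z/6Z is abelian, so all 6 irreducible complex representations are 1-dimensional. They are given by chi_k(m) = zeta_6^(k*m) for k = 0,...,5. Row orthogonality: sum_m chi_k(m) conj(chi_l(m)) = 6 * [k = l].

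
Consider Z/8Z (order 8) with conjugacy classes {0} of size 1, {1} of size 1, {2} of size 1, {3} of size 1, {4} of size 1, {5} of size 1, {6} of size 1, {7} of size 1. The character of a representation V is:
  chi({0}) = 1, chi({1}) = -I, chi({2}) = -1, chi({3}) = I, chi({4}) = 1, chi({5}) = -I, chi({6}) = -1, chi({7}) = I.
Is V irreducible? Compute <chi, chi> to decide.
Irreducible: <chi, chi> = 1.

Working: <chi, chi> = (1/|G|) sum_C |C| * |chi(C)|^2 = (1/8)[1*|1|^2 + 1*|-I|^2 + 1*|-1|^2 + 1*|I|^2 + 1*|1|^2 + 1*|-I|^2 + 1*|-1|^2 + 1*|I|^2]
  = (1/8)[(1) + (1) + (1) + (1) + (1) + (1) + (1) + (1)] = 8/8 = 1.
(Exp terms are combined using exp(i*s)*conj(exp(i*t)) = exp(i*(s-t)), and sums of them are collapsed using the identity that for every m > 1 the m distinct m-th roots of unity sum to 0, e.g. 1 + exp(2*I*pi/3) + exp(-2*I*pi/3) = 0.)
A character is irreducible iff <chi, chi> = 1, so this representation is irreducible.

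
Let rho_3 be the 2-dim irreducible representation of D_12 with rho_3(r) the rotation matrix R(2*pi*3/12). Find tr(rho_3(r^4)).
chi_{rho_3}(r^4) = 2*cos(2*pi*3*4/12) = 2

Why: rho_3(r^4) is rotation by angle 2*pi*3*4/12, whose trace is 2*cos(2*pi*3*4/12) = 2.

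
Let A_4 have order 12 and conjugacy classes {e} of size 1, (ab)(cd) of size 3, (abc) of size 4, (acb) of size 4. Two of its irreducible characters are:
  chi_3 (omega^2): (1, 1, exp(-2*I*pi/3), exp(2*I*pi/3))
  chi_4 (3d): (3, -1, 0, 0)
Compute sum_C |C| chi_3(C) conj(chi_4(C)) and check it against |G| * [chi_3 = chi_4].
Sum = 0; so <chi_3, chi_4> = 0 (distinct irreducibles are orthogonal).

Why: Compute term by term over conjugacy classes (|C| * chi_3(C) * conj(chi_4(C))):
  1*(1)*conj(3) + 3*(1)*conj(-1) + 4*(exp(-2*I*pi/3))*conj(0) + 4*(exp(2*I*pi/3))*conj(0)
  = (3) + (-3) + (0) + (0)
  = 0.
(Exp terms are combined using exp(i*s)*conj(exp(i*t)) = exp(i*(s-t)), and sums of them are collapsed using the identity that for every m > 1 the m distinct m-th roots of unity sum to 0, e.g. 1 + exp(2*I*pi/3) + exp(-2*I*pi/3) = 0.)
Dividing by |G| = 12 gives 0/12 = 0, matching the row-orthogonality relation <chi_3, chi_4> = [chi_3 = chi_4].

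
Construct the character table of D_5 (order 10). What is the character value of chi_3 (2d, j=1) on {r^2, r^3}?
Conjugacy classes: {e} of size 1, {r^1, r^4} of size 2, {r^2, r^3} of size 2, {s, sr, ..., sr^4} of size 5.
Character table:
  irrep \ class              {e} (size 1)  {r^1, r^4} (size 2)  {r^2, r^3} (size 2)  {s, sr, ..., sr^4} (size 5)
  chi_1 (triv)               1             1                    1                    1                          
  chi_2 (sign: r->1, s->-1)  1             1                    1                    -1                         
  chi_3 (2d, j=1)            2             -1/2 + sqrt(5)/2     -sqrt(5)/2 - 1/2     0                          
  chi_4 (2d, j=2)            2             -sqrt(5)/2 - 1/2     -1/2 + sqrt(5)/2     0                          

Spot check: chi_3 (2d, j=1) on {r^2, r^3} = -sqrt(5)/2 - 1/2.

Details: D_5 has order 2*5 = 10 with 4 conjugacy classes, hence 4 irreducibles. Sum of squared dims 1 + 1 + 4 + 4 = 10 = |G|. Linear characters come from the abelianisation; the 2-dimensional irreps have character r^k -> 2*cos(2*pi*j*k/5), reflections -> 0.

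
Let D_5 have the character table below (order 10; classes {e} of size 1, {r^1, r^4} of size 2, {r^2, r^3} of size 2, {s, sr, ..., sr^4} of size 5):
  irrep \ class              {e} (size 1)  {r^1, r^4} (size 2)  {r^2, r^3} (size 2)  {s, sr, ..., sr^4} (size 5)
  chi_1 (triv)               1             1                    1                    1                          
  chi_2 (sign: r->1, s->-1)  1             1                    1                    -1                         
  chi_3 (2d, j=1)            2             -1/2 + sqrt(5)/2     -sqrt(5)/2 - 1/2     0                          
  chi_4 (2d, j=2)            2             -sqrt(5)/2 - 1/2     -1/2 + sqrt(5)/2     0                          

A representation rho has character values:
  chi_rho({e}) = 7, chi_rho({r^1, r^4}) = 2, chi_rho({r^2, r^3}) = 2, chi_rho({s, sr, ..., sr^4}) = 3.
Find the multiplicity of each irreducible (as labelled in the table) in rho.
Multiplicities: chi_1: 3, chi_2: 0, chi_3: 1, chi_4: 1.

Justification: Use <chi_rho, chi> = (1/|G|) sum_C |C| * chi_rho(C) * conj(chi(C)) with |G| = 10 for each irreducible chi in the table:
  <chi_rho, chi_1> = (1/10)[1*(7)*conj(1) + 2*(2)*conj(1) + 2*(2)*conj(1) + 5*(3)*conj(1)]
      = (1/10)[(7) + (4) + (4) + (15)] = 30/10 = 3
  <chi_rho, chi_2> = (1/10)[1*(7)*conj(1) + 2*(2)*conj(1) + 2*(2)*conj(1) + 5*(3)*conj(-1)]
      = (1/10)[(7) + (4) + (4) + (-15)] = 0/10 = 0
  <chi_rho, chi_3> = (1/10)[1*(7)*conj(2) + 2*(2)*conj(-1/2 + sqrt(5)/2) + 2*(2)*conj(-sqrt(5)/2 - 1/2) + 5*(3)*conj(0)]
      = (1/10)[(14) + (-2 + 2*sqrt(5)) + (-2*sqrt(5) - 2) + (0)] = 10/10 = 1
  <chi_rho, chi_4> = (1/10)[1*(7)*conj(2) + 2*(2)*conj(-sqrt(5)/2 - 1/2) + 2*(2)*conj(-1/2 + sqrt(5)/2) + 5*(3)*conj(0)]
      = (1/10)[(14) + (-2*sqrt(5) - 2) + (-2 + 2*sqrt(5)) + (0)] = 10/10 = 1
Dimension check: dim(rho) = sum (mult * dim) = 3*1 + 0*1 + 1*2 + 1*2 = 7 = chi_rho(e) = 7.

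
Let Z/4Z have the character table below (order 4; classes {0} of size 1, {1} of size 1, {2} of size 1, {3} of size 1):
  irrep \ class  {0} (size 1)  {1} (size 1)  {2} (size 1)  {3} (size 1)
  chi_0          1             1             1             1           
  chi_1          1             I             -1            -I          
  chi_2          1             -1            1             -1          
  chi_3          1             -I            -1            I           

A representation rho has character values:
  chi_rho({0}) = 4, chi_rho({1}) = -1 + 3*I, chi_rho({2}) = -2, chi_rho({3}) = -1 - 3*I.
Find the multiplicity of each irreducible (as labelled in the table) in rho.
Multiplicities: chi_0: 0, chi_1: 3, chi_2: 1, chi_3: 0.

Reasoning: Use <chi_rho, chi> = (1/|G|) sum_C |C| * chi_rho(C) * conj(chi(C)) with |G| = 4 for each irreducible chi in the table:
  <chi_rho, chi_0> = (1/4)[1*(4)*conj(1) + 1*(-1 + 3*I)*conj(1) + 1*(-2)*conj(1) + 1*(-1 - 3*I)*conj(1)]
      = (1/4)[(4) + (-1 + 3*I) + (-2) + (-1 - 3*I)] = 0/4 = 0
  <chi_rho, chi_1> = (1/4)[1*(4)*conj(1) + 1*(-1 + 3*I)*conj(I) + 1*(-2)*conj(-1) + 1*(-1 - 3*I)*conj(-I)]
      = (1/4)[(4) + (3 + I) + (2) + (3 - I)] = 12/4 = 3
  <chi_rho, chi_2> = (1/4)[1*(4)*conj(1) + 1*(-1 + 3*I)*conj(-1) + 1*(-2)*conj(1) + 1*(-1 - 3*I)*conj(-1)]
      = (1/4)[(4) + (1 - 3*I) + (-2) + (1 + 3*I)] = 4/4 = 1
  <chi_rho, chi_3> = (1/4)[1*(4)*conj(1) + 1*(-1 + 3*I)*conj(-I) + 1*(-2)*conj(-1) + 1*(-1 - 3*I)*conj(I)]
      = (1/4)[(4) + (-3 - I) + (2) + (-3 + I)] = 0/4 = 0
(Exp terms are combined using exp(i*s)*conj(exp(i*t)) = exp(i*(s-t)), and sums of them are collapsed using the identity that for every m > 1 the m distinct m-th roots of unity sum to 0, e.g. 1 + exp(2*I*pi/3) + exp(-2*I*pi/3) = 0.)
Dimension check: dim(rho) = sum (mult * dim) = 0*1 + 3*1 + 1*1 + 0*1 = 4 = chi_rho(e) = 4.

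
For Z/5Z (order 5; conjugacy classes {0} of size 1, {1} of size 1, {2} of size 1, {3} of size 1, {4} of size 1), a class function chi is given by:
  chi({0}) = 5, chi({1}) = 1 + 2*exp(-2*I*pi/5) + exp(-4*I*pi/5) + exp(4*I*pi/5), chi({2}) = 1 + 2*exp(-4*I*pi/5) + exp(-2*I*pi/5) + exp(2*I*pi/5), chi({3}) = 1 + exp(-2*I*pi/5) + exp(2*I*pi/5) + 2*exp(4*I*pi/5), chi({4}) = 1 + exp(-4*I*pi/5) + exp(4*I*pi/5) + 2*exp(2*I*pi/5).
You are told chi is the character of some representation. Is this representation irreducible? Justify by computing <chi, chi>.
Not irreducible (reducible): <chi, chi> = 7 > 1.

Justification: <chi, chi> = (1/|G|) sum_C |C| * |chi(C)|^2 = (1/5)[1*|5|^2 + 1*|1 + 2*exp(-2*I*pi/5) + exp(-4*I*pi/5) + exp(4*I*pi/5)|^2 + 1*|1 + 2*exp(-4*I*pi/5) + exp(-2*I*pi/5) + exp(2*I*pi/5)|^2 + 1*|1 + exp(-2*I*pi/5) + exp(2*I*pi/5) + 2*exp(4*I*pi/5)|^2 + 1*|1 + exp(-4*I*pi/5) + exp(4*I*pi/5) + 2*exp(2*I*pi/5)|^2]
  = (1/5)[(25) + (7 + 5*exp(-2*I*pi/5) + 4*exp(-4*I*pi/5) + 4*exp(4*I*pi/5) + 5*exp(2*I*pi/5)) + (7 + 4*exp(-2*I*pi/5) + 5*exp(-4*I*pi/5) + 5*exp(4*I*pi/5) + 4*exp(2*I*pi/5)) + (7 + 4*exp(-2*I*pi/5) + 5*exp(-4*I*pi/5) + 5*exp(4*I*pi/5) + 4*exp(2*I*pi/5)) + (7 + 5*exp(-2*I*pi/5) + 4*exp(-4*I*pi/5) + 4*exp(4*I*pi/5) + 5*exp(2*I*pi/5))] = 35/5 = 7.
(Exp terms are combined using exp(i*s)*conj(exp(i*t)) = exp(i*(s-t)), and sums of them are collapsed using the identity that for every m > 1 the m distinct m-th roots of unity sum to 0, e.g. 1 + exp(2*I*pi/3) + exp(-2*I*pi/3) = 0.)
A character is irreducible iff <chi, chi> = 1, so this representation is reducible.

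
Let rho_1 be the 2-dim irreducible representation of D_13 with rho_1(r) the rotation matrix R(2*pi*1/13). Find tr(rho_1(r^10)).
chi_{rho_1}(r^10) = 2*cos(2*pi*1*10/13) = 2*cos(6*pi/13)

Why: rho_1(r^10) is rotation by angle 2*pi*1*10/13, whose trace is 2*cos(2*pi*1*10/13) = 2*cos(6*pi/13).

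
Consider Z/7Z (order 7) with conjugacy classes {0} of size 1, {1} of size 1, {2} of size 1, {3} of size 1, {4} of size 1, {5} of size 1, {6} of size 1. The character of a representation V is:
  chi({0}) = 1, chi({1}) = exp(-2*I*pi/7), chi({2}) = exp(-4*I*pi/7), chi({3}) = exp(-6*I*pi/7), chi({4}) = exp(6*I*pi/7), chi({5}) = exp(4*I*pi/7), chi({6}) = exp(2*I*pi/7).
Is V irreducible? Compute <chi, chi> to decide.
Irreducible: <chi, chi> = 1.

Details: <chi, chi> = (1/|G|) sum_C |C| * |chi(C)|^2 = (1/7)[1*|1|^2 + 1*|exp(-2*I*pi/7)|^2 + 1*|exp(-4*I*pi/7)|^2 + 1*|exp(-6*I*pi/7)|^2 + 1*|exp(6*I*pi/7)|^2 + 1*|exp(4*I*pi/7)|^2 + 1*|exp(2*I*pi/7)|^2]
  = (1/7)[(1) + (1) + (1) + (1) + (1) + (1) + (1)] = 7/7 = 1.
(Exp terms are combined using exp(i*s)*conj(exp(i*t)) = exp(i*(s-t)), and sums of them are collapsed using the identity that for every m > 1 the m distinct m-th roots of unity sum to 0, e.g. 1 + exp(2*I*pi/3) + exp(-2*I*pi/3) = 0.)
A character is irreducible iff <chi, chi> = 1, so this representation is irreducible.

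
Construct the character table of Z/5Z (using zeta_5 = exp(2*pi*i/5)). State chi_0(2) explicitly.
Character table of Z/5Z (irreps indexed chi_0,...,chi_4 with chi_k(m) = zeta_5^(k*m), zeta_5 = exp(2*pi*i/5)):
  irrep \ class  {0} (size 1)  {1} (size 1)    {2} (size 1)    {3} (size 1)    {4} (size 1)  
  chi_0          1             1               1               1               1             
  chi_1          1             exp(2*I*pi/5)   exp(4*I*pi/5)   exp(-4*I*pi/5)  exp(-2*I*pi/5)
  chi_2          1             exp(4*I*pi/5)   exp(-2*I*pi/5)  exp(2*I*pi/5)   exp(-4*I*pi/5)
  chi_3          1             exp(-4*I*pi/5)  exp(2*I*pi/5)   exp(-2*I*pi/5)  exp(4*I*pi/5) 
  chi_4          1             exp(-2*I*pi/5)  exp(-4*I*pi/5)  exp(4*I*pi/5)   exp(2*I*pi/5) 

Spot check: chi_0(2) = zeta_5^(0*2) = zeta_5^0 = 1.

Proof sketch: Z/5Z is abelian, so all 5 irreducible complex representations are 1-dimensional. They are given by chi_k(m) = zeta_5^(k*m) for k = 0,...,4. Row orthogonality: sum_m chi_k(m) conj(chi_l(m)) = 5 * [k = l].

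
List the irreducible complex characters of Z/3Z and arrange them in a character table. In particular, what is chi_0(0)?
Character table of Z/3Z (irreps indexed chi_0,...,chi_2 with chi_k(m) = zeta_3^(k*m), zeta_3 = exp(2*pi*i/3)):
  irrep \ class  {0} (size 1)  {1} (size 1)    {2} (size 1)  
  chi_0          1             1               1             
  chi_1          1             exp(2*I*pi/3)   exp(-2*I*pi/3)
  chi_2          1             exp(-2*I*pi/3)  exp(2*I*pi/3) 

Spot check: chi_0(0) = zeta_3^(0*0) = zeta_3^0 = 1.

Explanation: Z/3Z is abelian, so all 3 irreducible complex representations are 1-dimensional. They are given by chi_k(m) = zeta_3^(k*m) for k = 0,...,2. Row orthogonality: sum_m chi_k(m) conj(chi_l(m)) = 3 * [k = l].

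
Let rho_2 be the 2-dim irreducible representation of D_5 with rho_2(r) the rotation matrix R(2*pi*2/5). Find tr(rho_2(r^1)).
chi_{rho_2}(r^1) = 2*cos(2*pi*2*1/5) = -sqrt(5)/2 - 1/2

rho_2(r^1) is rotation by angle 2*pi*2*1/5, whose trace is 2*cos(2*pi*2*1/5) = -sqrt(5)/2 - 1/2.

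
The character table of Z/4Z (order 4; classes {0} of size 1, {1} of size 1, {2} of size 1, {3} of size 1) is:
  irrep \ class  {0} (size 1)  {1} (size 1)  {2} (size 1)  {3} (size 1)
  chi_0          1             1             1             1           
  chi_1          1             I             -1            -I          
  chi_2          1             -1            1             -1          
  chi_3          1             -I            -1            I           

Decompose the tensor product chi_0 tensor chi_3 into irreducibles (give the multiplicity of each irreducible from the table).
chi_0 tensor chi_3 = chi_3 (all other irreducibles have multiplicity 0).

Justification: The character of a tensor product is the pointwise product (chi_0 * chi_3)(C) = chi_0(C) * chi_3(C):
  {0}: (1)*(1), {1}: (1)*(-I), {2}: (1)*(-1), {3}: (1)*(I)
so (chi_0 * chi_3) takes values
  {0} -> 1, {1} -> -I, {2} -> -1, {3} -> I.
Now take the inner product of this character with each irreducible chi from the table, <chi_0*chi_3, chi> = (1/4) sum_C |C| (chi_0*chi_3)(C) conj(chi(C)):
  <chi_0*chi_3, chi_0> = (1/4)[1*(1)*conj(1) + 1*(-I)*conj(1) + 1*(-1)*conj(1) + 1*(I)*conj(1)]
      = (1/4)[(1) + (-I) + (-1) + (I)] = 0/4 = 0
  <chi_0*chi_3, chi_1> = (1/4)[1*(1)*conj(1) + 1*(-I)*conj(I) + 1*(-1)*conj(-1) + 1*(I)*conj(-I)]
      = (1/4)[(1) + (-1) + (1) + (-1)] = 0/4 = 0
  <chi_0*chi_3, chi_2> = (1/4)[1*(1)*conj(1) + 1*(-I)*conj(-1) + 1*(-1)*conj(1) + 1*(I)*conj(-1)]
      = (1/4)[(1) + (I) + (-1) + (-I)] = 0/4 = 0
  <chi_0*chi_3, chi_3> = (1/4)[1*(1)*conj(1) + 1*(-I)*conj(-I) + 1*(-1)*conj(-1) + 1*(I)*conj(I)]
      = (1/4)[(1) + (1) + (1) + (1)] = 4/4 = 1
(Exp terms are combined using exp(i*s)*conj(exp(i*t)) = exp(i*(s-t)), and sums of them are collapsed using the identity that for every m > 1 the m distinct m-th roots of unity sum to 0, e.g. 1 + exp(2*I*pi/3) + exp(-2*I*pi/3) = 0.)
Hence the multiplicities are chi_3: 1. Dimension check: dim(chi_0)*dim(chi_3) = 1*1 = 1 and sum (mult * dim) = 1*1 = 1.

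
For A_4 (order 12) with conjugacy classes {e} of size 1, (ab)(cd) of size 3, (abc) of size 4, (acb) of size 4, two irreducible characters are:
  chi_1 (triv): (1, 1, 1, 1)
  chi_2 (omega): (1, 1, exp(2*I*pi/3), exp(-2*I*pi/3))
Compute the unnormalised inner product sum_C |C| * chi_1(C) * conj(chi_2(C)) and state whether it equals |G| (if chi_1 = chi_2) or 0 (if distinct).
Sum = 0; so <chi_1, chi_2> = 0 (distinct irreducibles are orthogonal).

Proof sketch: Compute term by term over conjugacy classes (|C| * chi_1(C) * conj(chi_2(C))):
  1*(1)*conj(1) + 3*(1)*conj(1) + 4*(1)*conj(exp(2*I*pi/3)) + 4*(1)*conj(exp(-2*I*pi/3))
  = (1) + (3) + (4*exp(-2*I*pi/3)) + (4*exp(2*I*pi/3))
  = 0.
(Exp terms are combined using exp(i*s)*conj(exp(i*t)) = exp(i*(s-t)), and sums of them are collapsed using the identity that for every m > 1 the m distinct m-th roots of unity sum to 0, e.g. 1 + exp(2*I*pi/3) + exp(-2*I*pi/3) = 0.)
Dividing by |G| = 12 gives 0/12 = 0, matching the row-orthogonality relation <chi_1, chi_2> = [chi_1 = chi_2].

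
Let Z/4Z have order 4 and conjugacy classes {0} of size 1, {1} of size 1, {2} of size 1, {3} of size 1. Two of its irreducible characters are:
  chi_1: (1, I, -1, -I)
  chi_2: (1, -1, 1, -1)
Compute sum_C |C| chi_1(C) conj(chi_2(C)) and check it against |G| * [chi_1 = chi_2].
Sum = 0; so <chi_1, chi_2> = 0 (distinct irreducibles are orthogonal).

Justification: Compute term by term over conjugacy classes (|C| * chi_1(C) * conj(chi_2(C))):
  1*(1)*conj(1) + 1*(I)*conj(-1) + 1*(-1)*conj(1) + 1*(-I)*conj(-1)
  = (1) + (-I) + (-1) + (I)
  = 0.
(Exp terms are combined using exp(i*s)*conj(exp(i*t)) = exp(i*(s-t)), and sums of them are collapsed using the identity that for every m > 1 the m distinct m-th roots of unity sum to 0, e.g. 1 + exp(2*I*pi/3) + exp(-2*I*pi/3) = 0.)
Dividing by |G| = 4 gives 0/4 = 0, matching the row-orthogonality relation <chi_1, chi_2> = [chi_1 = chi_2].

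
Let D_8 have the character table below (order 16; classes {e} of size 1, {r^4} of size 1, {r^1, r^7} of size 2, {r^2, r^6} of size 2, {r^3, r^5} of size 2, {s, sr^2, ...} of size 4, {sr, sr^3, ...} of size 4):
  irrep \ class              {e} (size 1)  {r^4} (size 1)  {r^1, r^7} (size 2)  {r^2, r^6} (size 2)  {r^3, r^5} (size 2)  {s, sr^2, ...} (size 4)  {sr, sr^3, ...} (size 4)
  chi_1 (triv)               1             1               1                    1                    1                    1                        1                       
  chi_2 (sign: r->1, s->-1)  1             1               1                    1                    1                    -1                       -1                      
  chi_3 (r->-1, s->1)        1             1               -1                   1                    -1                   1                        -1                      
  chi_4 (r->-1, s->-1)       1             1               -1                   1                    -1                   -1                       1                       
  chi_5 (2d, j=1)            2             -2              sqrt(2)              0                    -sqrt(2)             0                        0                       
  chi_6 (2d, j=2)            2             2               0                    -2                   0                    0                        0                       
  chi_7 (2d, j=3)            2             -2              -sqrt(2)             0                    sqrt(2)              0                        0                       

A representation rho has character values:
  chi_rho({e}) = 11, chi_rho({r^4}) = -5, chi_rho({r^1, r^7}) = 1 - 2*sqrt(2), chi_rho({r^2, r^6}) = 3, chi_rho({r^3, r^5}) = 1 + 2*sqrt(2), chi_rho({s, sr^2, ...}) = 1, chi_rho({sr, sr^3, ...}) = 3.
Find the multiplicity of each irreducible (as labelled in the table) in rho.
Multiplicities: chi_1: 2, chi_2: 0, chi_3: 0, chi_4: 1, chi_5: 1, chi_6: 0, chi_7: 3.

Argument: Use <chi_rho, chi> = (1/|G|) sum_C |C| * chi_rho(C) * conj(chi(C)) with |G| = 16 for each irreducible chi in the table:
  <chi_rho, chi_1> = (1/16)[1*(11)*conj(1) + 1*(-5)*conj(1) + 2*(1 - 2*sqrt(2))*conj(1) + 2*(3)*conj(1) + 2*(1 + 2*sqrt(2))*conj(1) + 4*(1)*conj(1) + 4*(3)*conj(1)]
      = (1/16)[(11) + (-5) + (2 - 4*sqrt(2)) + (6) + (2 + 4*sqrt(2)) + (4) + (12)] = 32/16 = 2
  <chi_rho, chi_2> = (1/16)[1*(11)*conj(1) + 1*(-5)*conj(1) + 2*(1 - 2*sqrt(2))*conj(1) + 2*(3)*conj(1) + 2*(1 + 2*sqrt(2))*conj(1) + 4*(1)*conj(-1) + 4*(3)*conj(-1)]
      = (1/16)[(11) + (-5) + (2 - 4*sqrt(2)) + (6) + (2 + 4*sqrt(2)) + (-4) + (-12)] = 0/16 = 0
  <chi_rho, chi_3> = (1/16)[1*(11)*conj(1) + 1*(-5)*conj(1) + 2*(1 - 2*sqrt(2))*conj(-1) + 2*(3)*conj(1) + 2*(1 + 2*sqrt(2))*conj(-1) + 4*(1)*conj(1) + 4*(3)*conj(-1)]
      = (1/16)[(11) + (-5) + (-2 + 4*sqrt(2)) + (6) + (-4*sqrt(2) - 2) + (4) + (-12)] = 0/16 = 0
  <chi_rho, chi_4> = (1/16)[1*(11)*conj(1) + 1*(-5)*conj(1) + 2*(1 - 2*sqrt(2))*conj(-1) + 2*(3)*conj(1) + 2*(1 + 2*sqrt(2))*conj(-1) + 4*(1)*conj(-1) + 4*(3)*conj(1)]
      = (1/16)[(11) + (-5) + (-2 + 4*sqrt(2)) + (6) + (-4*sqrt(2) - 2) + (-4) + (12)] = 16/16 = 1
  <chi_rho, chi_5> = (1/16)[1*(11)*conj(2) + 1*(-5)*conj(-2) + 2*(1 - 2*sqrt(2))*conj(sqrt(2)) + 2*(3)*conj(0) + 2*(1 + 2*sqrt(2))*conj(-sqrt(2)) + 4*(1)*conj(0) + 4*(3)*conj(0)]
      = (1/16)[(22) + (10) + (-8 + 2*sqrt(2)) + (0) + (-8 - 2*sqrt(2)) + (0) + (0)] = 16/16 = 1
  <chi_rho, chi_6> = (1/16)[1*(11)*conj(2) + 1*(-5)*conj(2) + 2*(1 - 2*sqrt(2))*conj(0) + 2*(3)*conj(-2) + 2*(1 + 2*sqrt(2))*conj(0) + 4*(1)*conj(0) + 4*(3)*conj(0)]
      = (1/16)[(22) + (-10) + (0) + (-12) + (0) + (0) + (0)] = 0/16 = 0
  <chi_rho, chi_7> = (1/16)[1*(11)*conj(2) + 1*(-5)*conj(-2) + 2*(1 - 2*sqrt(2))*conj(-sqrt(2)) + 2*(3)*conj(0) + 2*(1 + 2*sqrt(2))*conj(sqrt(2)) + 4*(1)*conj(0) + 4*(3)*conj(0)]
      = (1/16)[(22) + (10) + (8 - 2*sqrt(2)) + (0) + (2*sqrt(2) + 8) + (0) + (0)] = 48/16 = 3
Dimension check: dim(rho) = sum (mult * dim) = 2*1 + 0*1 + 0*1 + 1*1 + 1*2 + 0*2 + 3*2 = 11 = chi_rho(e) = 11.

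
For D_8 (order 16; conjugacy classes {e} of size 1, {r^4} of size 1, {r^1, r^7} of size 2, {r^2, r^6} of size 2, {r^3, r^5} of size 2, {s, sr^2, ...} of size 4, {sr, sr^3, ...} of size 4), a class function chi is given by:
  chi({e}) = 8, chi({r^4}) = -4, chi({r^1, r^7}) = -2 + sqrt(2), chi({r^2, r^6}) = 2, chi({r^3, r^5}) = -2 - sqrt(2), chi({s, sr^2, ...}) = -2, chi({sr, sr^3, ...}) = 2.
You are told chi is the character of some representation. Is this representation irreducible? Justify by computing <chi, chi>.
Not irreducible (reducible): <chi, chi> = 9 > 1.

Derivation: <chi, chi> = (1/|G|) sum_C |C| * |chi(C)|^2 = (1/16)[1*|8|^2 + 1*|-4|^2 + 2*|-2 + sqrt(2)|^2 + 2*|2|^2 + 2*|-2 - sqrt(2)|^2 + 4*|-2|^2 + 4*|2|^2]
  = (1/16)[(64) + (16) + (12 - 8*sqrt(2)) + (8) + (8*sqrt(2) + 12) + (16) + (16)] = 144/16 = 9.
A character is irreducible iff <chi, chi> = 1, so this representation is reducible.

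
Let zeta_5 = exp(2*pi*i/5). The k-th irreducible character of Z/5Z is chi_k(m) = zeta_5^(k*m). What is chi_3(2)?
chi_3(2) = zeta_5^6 = exp(2*I*pi/5)

Working: chi_3(2) = zeta_5^(3*2) = zeta_5^6. Since zeta_5^5 = 1, this equals zeta_5^1 = exp(2*pi*i*1/5) = exp(2*I*pi/5).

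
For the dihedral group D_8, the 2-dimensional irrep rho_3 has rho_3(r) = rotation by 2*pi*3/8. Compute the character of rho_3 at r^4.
chi_{rho_3}(r^4) = 2*cos(2*pi*3*4/8) = -2

Proof sketch: rho_3(r^4) is rotation by angle 2*pi*3*4/8, whose trace is 2*cos(2*pi*3*4/8) = -2.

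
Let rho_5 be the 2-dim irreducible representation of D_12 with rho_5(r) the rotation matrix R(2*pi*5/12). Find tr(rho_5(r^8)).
chi_{rho_5}(r^8) = 2*cos(2*pi*5*8/12) = -1

Solution. rho_5(r^8) is rotation by angle 2*pi*5*8/12, whose trace is 2*cos(2*pi*5*8/12) = -1.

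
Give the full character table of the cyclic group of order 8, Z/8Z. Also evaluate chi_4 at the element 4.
Character table of Z/8Z (irreps indexed chi_0,...,chi_7 with chi_k(m) = zeta_8^(k*m), zeta_8 = exp(2*pi*i/8)):
  irrep \ class  {0} (size 1)  {1} (size 1)    {2} (size 1)  {3} (size 1)    {4} (size 1)  {5} (size 1)    {6} (size 1)  {7} (size 1)  
  chi_0          1             1               1             1               1             1               1             1             
  chi_1          1             exp(I*pi/4)     I             exp(3*I*pi/4)   -1            exp(-3*I*pi/4)  -I            exp(-I*pi/4)  
  chi_2          1             I               -1            -I              1             I               -1            -I            
  chi_3          1             exp(3*I*pi/4)   -I            exp(I*pi/4)     -1            exp(-I*pi/4)    I             exp(-3*I*pi/4)
  chi_4          1             -1              1             -1              1             -1              1             -1            
  chi_5          1             exp(-3*I*pi/4)  I             exp(-I*pi/4)    -1            exp(I*pi/4)     -I            exp(3*I*pi/4) 
  chi_6          1             -I              -1            I               1             -I              -1            I             
  chi_7          1             exp(-I*pi/4)    -I            exp(-3*I*pi/4)  -1            exp(3*I*pi/4)   I             exp(I*pi/4)   

Spot check: chi_4(4) = zeta_8^(4*4) = zeta_8^16 = 1.

Z/8Z is abelian, so all 8 irreducible complex representations are 1-dimensional. They are given by chi_k(m) = zeta_8^(k*m) for k = 0,...,7. Row orthogonality: sum_m chi_k(m) conj(chi_l(m)) = 8 * [k = l].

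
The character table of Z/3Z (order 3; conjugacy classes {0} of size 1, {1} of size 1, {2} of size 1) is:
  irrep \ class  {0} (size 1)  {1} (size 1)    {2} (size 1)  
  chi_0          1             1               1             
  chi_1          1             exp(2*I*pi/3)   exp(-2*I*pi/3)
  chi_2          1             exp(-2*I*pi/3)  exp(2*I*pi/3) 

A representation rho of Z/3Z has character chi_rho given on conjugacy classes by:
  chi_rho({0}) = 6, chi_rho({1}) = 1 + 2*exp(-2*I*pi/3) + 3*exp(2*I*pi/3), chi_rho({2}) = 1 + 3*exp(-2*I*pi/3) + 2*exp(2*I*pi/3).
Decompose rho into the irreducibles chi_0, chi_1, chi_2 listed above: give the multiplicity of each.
Multiplicities: chi_0: 1, chi_1: 3, chi_2: 2.

Reasoning: Use <chi_rho, chi> = (1/|G|) sum_C |C| * chi_rho(C) * conj(chi(C)) with |G| = 3 for each irreducible chi in the table:
  <chi_rho, chi_0> = (1/3)[1*(6)*conj(1) + 1*(1 + 2*exp(-2*I*pi/3) + 3*exp(2*I*pi/3))*conj(1) + 1*(1 + 3*exp(-2*I*pi/3) + 2*exp(2*I*pi/3))*conj(1)]
      = (1/3)[(6) + (1 + 2*exp(-2*I*pi/3) + 3*exp(2*I*pi/3)) + (1 + 3*exp(-2*I*pi/3) + 2*exp(2*I*pi/3))] = 3/3 = 1
  <chi_rho, chi_1> = (1/3)[1*(6)*conj(1) + 1*(1 + 2*exp(-2*I*pi/3) + 3*exp(2*I*pi/3))*conj(exp(2*I*pi/3)) + 1*(1 + 3*exp(-2*I*pi/3) + 2*exp(2*I*pi/3))*conj(exp(-2*I*pi/3))]
      = (1/3)[(6) + (3 + exp(-2*I*pi/3) + 2*exp(2*I*pi/3)) + (3 + 2*exp(-2*I*pi/3) + exp(2*I*pi/3))] = 9/3 = 3
  <chi_rho, chi_2> = (1/3)[1*(6)*conj(1) + 1*(1 + 2*exp(-2*I*pi/3) + 3*exp(2*I*pi/3))*conj(exp(-2*I*pi/3)) + 1*(1 + 3*exp(-2*I*pi/3) + 2*exp(2*I*pi/3))*conj(exp(2*I*pi/3))]
      = (1/3)[(6) + (2 + 3*exp(-2*I*pi/3) + exp(2*I*pi/3)) + (2 + exp(-2*I*pi/3) + 3*exp(2*I*pi/3))] = 6/3 = 2
(Exp terms are combined using exp(i*s)*conj(exp(i*t)) = exp(i*(s-t)), and sums of them are collapsed using the identity that for every m > 1 the m distinct m-th roots of unity sum to 0, e.g. 1 + exp(2*I*pi/3) + exp(-2*I*pi/3) = 0.)
Dimension check: dim(rho) = sum (mult * dim) = 1*1 + 3*1 + 2*1 = 6 = chi_rho(e) = 6.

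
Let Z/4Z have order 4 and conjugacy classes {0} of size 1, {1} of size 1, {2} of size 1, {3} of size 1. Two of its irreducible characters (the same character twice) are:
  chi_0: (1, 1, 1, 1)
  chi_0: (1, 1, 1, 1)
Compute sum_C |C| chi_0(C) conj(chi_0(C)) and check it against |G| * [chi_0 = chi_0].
Sum = 4 = |G| = 4; so <chi_0, chi_0> = 1 (norm-1 confirms irreducibility).

Explanation: Compute term by term over conjugacy classes (|C| * chi_0(C) * conj(chi_0(C))):
  1*(1)*conj(1) + 1*(1)*conj(1) + 1*(1)*conj(1) + 1*(1)*conj(1)
  = (1) + (1) + (1) + (1)
  = 4.
(Exp terms are combined using exp(i*s)*conj(exp(i*t)) = exp(i*(s-t)), and sums of them are collapsed using the identity that for every m > 1 the m distinct m-th roots of unity sum to 0, e.g. 1 + exp(2*I*pi/3) + exp(-2*I*pi/3) = 0.)
Dividing by |G| = 4 gives 4/4 = 1, matching the row-orthogonality relation <chi_0, chi_0> = [chi_0 = chi_0].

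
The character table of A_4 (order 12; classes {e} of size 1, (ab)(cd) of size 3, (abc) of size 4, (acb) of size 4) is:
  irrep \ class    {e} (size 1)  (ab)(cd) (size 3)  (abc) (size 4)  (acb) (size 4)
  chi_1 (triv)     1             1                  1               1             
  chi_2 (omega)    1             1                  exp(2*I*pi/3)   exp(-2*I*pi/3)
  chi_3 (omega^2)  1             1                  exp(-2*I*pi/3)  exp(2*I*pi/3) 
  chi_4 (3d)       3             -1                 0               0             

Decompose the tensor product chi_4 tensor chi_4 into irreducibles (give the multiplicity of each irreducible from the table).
chi_4 tensor chi_4 = chi_1 + chi_2 + chi_3 + 2*chi_4 (all other irreducibles have multiplicity 0).

Details: The character of a tensor product is the pointwise product (chi_4 * chi_4)(C) = chi_4(C) * chi_4(C):
  {e}: (3)*(3), (ab)(cd): (-1)*(-1), (abc): (0)*(0), (acb): (0)*(0)
so (chi_4 * chi_4) takes values
  {e} -> 9, (ab)(cd) -> 1, (abc) -> 0, (acb) -> 0.
Now take the inner product of this character with each irreducible chi from the table, <chi_4*chi_4, chi> = (1/12) sum_C |C| (chi_4*chi_4)(C) conj(chi(C)):
  <chi_4*chi_4, chi_1> = (1/12)[1*(9)*conj(1) + 3*(1)*conj(1) + 4*(0)*conj(1) + 4*(0)*conj(1)]
      = (1/12)[(9) + (3) + (0) + (0)] = 12/12 = 1
  <chi_4*chi_4, chi_2> = (1/12)[1*(9)*conj(1) + 3*(1)*conj(1) + 4*(0)*conj(exp(2*I*pi/3)) + 4*(0)*conj(exp(-2*I*pi/3))]
      = (1/12)[(9) + (3) + (0) + (0)] = 12/12 = 1
  <chi_4*chi_4, chi_3> = (1/12)[1*(9)*conj(1) + 3*(1)*conj(1) + 4*(0)*conj(exp(-2*I*pi/3)) + 4*(0)*conj(exp(2*I*pi/3))]
      = (1/12)[(9) + (3) + (0) + (0)] = 12/12 = 1
  <chi_4*chi_4, chi_4> = (1/12)[1*(9)*conj(3) + 3*(1)*conj(-1) + 4*(0)*conj(0) + 4*(0)*conj(0)]
      = (1/12)[(27) + (-3) + (0) + (0)] = 24/12 = 2
(Exp terms are combined using exp(i*s)*conj(exp(i*t)) = exp(i*(s-t)), and sums of them are collapsed using the identity that for every m > 1 the m distinct m-th roots of unity sum to 0, e.g. 1 + exp(2*I*pi/3) + exp(-2*I*pi/3) = 0.)
Hence the multiplicities are chi_1: 1, chi_2: 1, chi_3: 1, chi_4: 2. Dimension check: dim(chi_4)*dim(chi_4) = 3*3 = 9 and sum (mult * dim) = 1*1 + 1*1 + 1*1 + 2*3 = 9.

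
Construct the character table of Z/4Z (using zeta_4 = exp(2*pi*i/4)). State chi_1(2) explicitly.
Character table of Z/4Z (irreps indexed chi_0,...,chi_3 with chi_k(m) = zeta_4^(k*m), zeta_4 = exp(2*pi*i/4)):
  irrep \ class  {0} (size 1)  {1} (size 1)  {2} (size 1)  {3} (size 1)
  chi_0          1             1             1             1           
  chi_1          1             I             -1            -I          
  chi_2          1             -1            1             -1          
  chi_3          1             -I            -1            I           

Spot check: chi_1(2) = zeta_4^(1*2) = zeta_4^2 = -1.

Argument: Z/4Z is abelian, so all 4 irreducible complex representations are 1-dimensional. They are given by chi_k(m) = zeta_4^(k*m) for k = 0,...,3. Row orthogonality: sum_m chi_k(m) conj(chi_l(m)) = 4 * [k = l].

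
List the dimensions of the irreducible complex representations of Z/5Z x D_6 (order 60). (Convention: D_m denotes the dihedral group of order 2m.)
Dimensions: 1, 1, 1, 1, 1, 1, 1, 1, 1, 1, 1, 1, 1, 1, 1, 1, 1, 1, 1, 1, 2, 2, 2, 2, 2, 2, 2, 2, 2, 2

Solution. There are 30 irreducibles (= number of conjugacy classes). Their dimensions d_i satisfy sum d_i^2 = |G| = 60: 1 + 1 + 1 + 1 + 1 + 1 + 1 + 1 + 1 + 1 + 1 + 1 + 1 + 1 + 1 + 1 + 1 + 1 + 1 + 1 + 4 + 4 + 4 + 4 + 4 + 4 + 4 + 4 + 4 + 4 = 60. (For the product with Z/5Z: each of the 5 1-dim characters of Z/5Z tensors with each irrep of D_6, giving 5 copies of each D_6-dimension.)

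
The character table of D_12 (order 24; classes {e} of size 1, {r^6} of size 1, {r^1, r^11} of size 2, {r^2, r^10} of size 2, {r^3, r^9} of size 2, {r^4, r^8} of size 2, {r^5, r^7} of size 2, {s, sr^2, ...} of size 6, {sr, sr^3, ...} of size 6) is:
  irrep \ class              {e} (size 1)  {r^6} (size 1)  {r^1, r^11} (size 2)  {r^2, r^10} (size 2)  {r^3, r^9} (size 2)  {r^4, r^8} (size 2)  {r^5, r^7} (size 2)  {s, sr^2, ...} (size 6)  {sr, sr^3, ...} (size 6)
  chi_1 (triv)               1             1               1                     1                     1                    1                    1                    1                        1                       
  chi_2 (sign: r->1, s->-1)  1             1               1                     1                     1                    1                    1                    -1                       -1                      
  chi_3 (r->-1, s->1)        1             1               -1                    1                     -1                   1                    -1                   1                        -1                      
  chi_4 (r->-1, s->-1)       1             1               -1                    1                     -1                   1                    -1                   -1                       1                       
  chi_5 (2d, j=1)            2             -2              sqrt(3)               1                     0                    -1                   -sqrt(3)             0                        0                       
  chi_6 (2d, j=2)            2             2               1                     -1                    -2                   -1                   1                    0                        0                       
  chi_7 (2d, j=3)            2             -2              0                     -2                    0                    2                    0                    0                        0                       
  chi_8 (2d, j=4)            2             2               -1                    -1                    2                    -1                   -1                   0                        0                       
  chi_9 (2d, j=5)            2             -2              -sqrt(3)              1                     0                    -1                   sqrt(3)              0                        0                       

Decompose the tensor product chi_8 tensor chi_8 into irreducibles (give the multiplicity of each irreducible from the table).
chi_8 tensor chi_8 = chi_1 + chi_2 + chi_8 (all other irreducibles have multiplicity 0).

Solution. The character of a tensor product is the pointwise product (chi_8 * chi_8)(C) = chi_8(C) * chi_8(C):
  {e}: (2)*(2), {r^6}: (2)*(2), {r^1, r^11}: (-1)*(-1), {r^2, r^10}: (-1)*(-1), {r^3, r^9}: (2)*(2), {r^4, r^8}: (-1)*(-1), {r^5, r^7}: (-1)*(-1), {s, sr^2, ...}: (0)*(0), {sr, sr^3, ...}: (0)*(0)
so (chi_8 * chi_8) takes values
  {e} -> 4, {r^6} -> 4, {r^1, r^11} -> 1, {r^2, r^10} -> 1, {r^3, r^9} -> 4, {r^4, r^8} -> 1, {r^5, r^7} -> 1, {s, sr^2, ...} -> 0, {sr, sr^3, ...} -> 0.
Now take the inner product of this character with each irreducible chi from the table, <chi_8*chi_8, chi> = (1/24) sum_C |C| (chi_8*chi_8)(C) conj(chi(C)):
  <chi_8*chi_8, chi_1> = (1/24)[1*(4)*conj(1) + 1*(4)*conj(1) + 2*(1)*conj(1) + 2*(1)*conj(1) + 2*(4)*conj(1) + 2*(1)*conj(1) + 2*(1)*conj(1) + 6*(0)*conj(1) + 6*(0)*conj(1)]
      = (1/24)[(4) + (4) + (2) + (2) + (8) + (2) + (2) + (0) + (0)] = 24/24 = 1
  <chi_8*chi_8, chi_2> = (1/24)[1*(4)*conj(1) + 1*(4)*conj(1) + 2*(1)*conj(1) + 2*(1)*conj(1) + 2*(4)*conj(1) + 2*(1)*conj(1) + 2*(1)*conj(1) + 6*(0)*conj(-1) + 6*(0)*conj(-1)]
      = (1/24)[(4) + (4) + (2) + (2) + (8) + (2) + (2) + (0) + (0)] = 24/24 = 1
  <chi_8*chi_8, chi_3> = (1/24)[1*(4)*conj(1) + 1*(4)*conj(1) + 2*(1)*conj(-1) + 2*(1)*conj(1) + 2*(4)*conj(-1) + 2*(1)*conj(1) + 2*(1)*conj(-1) + 6*(0)*conj(1) + 6*(0)*conj(-1)]
      = (1/24)[(4) + (4) + (-2) + (2) + (-8) + (2) + (-2) + (0) + (0)] = 0/24 = 0
  <chi_8*chi_8, chi_4> = (1/24)[1*(4)*conj(1) + 1*(4)*conj(1) + 2*(1)*conj(-1) + 2*(1)*conj(1) + 2*(4)*conj(-1) + 2*(1)*conj(1) + 2*(1)*conj(-1) + 6*(0)*conj(-1) + 6*(0)*conj(1)]
      = (1/24)[(4) + (4) + (-2) + (2) + (-8) + (2) + (-2) + (0) + (0)] = 0/24 = 0
  <chi_8*chi_8, chi_5> = (1/24)[1*(4)*conj(2) + 1*(4)*conj(-2) + 2*(1)*conj(sqrt(3)) + 2*(1)*conj(1) + 2*(4)*conj(0) + 2*(1)*conj(-1) + 2*(1)*conj(-sqrt(3)) + 6*(0)*conj(0) + 6*(0)*conj(0)]
      = (1/24)[(8) + (-8) + (2*sqrt(3)) + (2) + (0) + (-2) + (-2*sqrt(3)) + (0) + (0)] = 0/24 = 0
  <chi_8*chi_8, chi_6> = (1/24)[1*(4)*conj(2) + 1*(4)*conj(2) + 2*(1)*conj(1) + 2*(1)*conj(-1) + 2*(4)*conj(-2) + 2*(1)*conj(-1) + 2*(1)*conj(1) + 6*(0)*conj(0) + 6*(0)*conj(0)]
      = (1/24)[(8) + (8) + (2) + (-2) + (-16) + (-2) + (2) + (0) + (0)] = 0/24 = 0
  <chi_8*chi_8, chi_7> = (1/24)[1*(4)*conj(2) + 1*(4)*conj(-2) + 2*(1)*conj(0) + 2*(1)*conj(-2) + 2*(4)*conj(0) + 2*(1)*conj(2) + 2*(1)*conj(0) + 6*(0)*conj(0) + 6*(0)*conj(0)]
      = (1/24)[(8) + (-8) + (0) + (-4) + (0) + (4) + (0) + (0) + (0)] = 0/24 = 0
  <chi_8*chi_8, chi_8> = (1/24)[1*(4)*conj(2) + 1*(4)*conj(2) + 2*(1)*conj(-1) + 2*(1)*conj(-1) + 2*(4)*conj(2) + 2*(1)*conj(-1) + 2*(1)*conj(-1) + 6*(0)*conj(0) + 6*(0)*conj(0)]
      = (1/24)[(8) + (8) + (-2) + (-2) + (16) + (-2) + (-2) + (0) + (0)] = 24/24 = 1
  <chi_8*chi_8, chi_9> = (1/24)[1*(4)*conj(2) + 1*(4)*conj(-2) + 2*(1)*conj(-sqrt(3)) + 2*(1)*conj(1) + 2*(4)*conj(0) + 2*(1)*conj(-1) + 2*(1)*conj(sqrt(3)) + 6*(0)*conj(0) + 6*(0)*conj(0)]
      = (1/24)[(8) + (-8) + (-2*sqrt(3)) + (2) + (0) + (-2) + (2*sqrt(3)) + (0) + (0)] = 0/24 = 0
Hence the multiplicities are chi_1: 1, chi_2: 1, chi_8: 1. Dimension check: dim(chi_8)*dim(chi_8) = 2*2 = 4 and sum (mult * dim) = 1*1 + 1*1 + 1*2 = 4.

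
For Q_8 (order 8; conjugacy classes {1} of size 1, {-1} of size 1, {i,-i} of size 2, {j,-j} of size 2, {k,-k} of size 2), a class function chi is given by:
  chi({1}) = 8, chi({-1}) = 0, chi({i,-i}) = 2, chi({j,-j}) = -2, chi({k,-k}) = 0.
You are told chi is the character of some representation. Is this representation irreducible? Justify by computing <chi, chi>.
Not irreducible (reducible): <chi, chi> = 10 > 1.

Solution. <chi, chi> = (1/|G|) sum_C |C| * |chi(C)|^2 = (1/8)[1*|8|^2 + 1*|0|^2 + 2*|2|^2 + 2*|-2|^2 + 2*|0|^2]
  = (1/8)[(64) + (0) + (8) + (8) + (0)] = 80/8 = 10.
A character is irreducible iff <chi, chi> = 1, so this representation is reducible.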